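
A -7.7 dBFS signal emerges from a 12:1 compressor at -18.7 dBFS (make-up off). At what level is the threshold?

Input is 12 dB above T (since output overshoot × R = input overshoot: (-18.7 − T)·12 = -7.7 − T gives T = -19.7 dBFS).
Check: -19.7 + (-7.7 − (-19.7))/12 = -19.7 + 1 = -18.7 dBFS. ✓

-19.7 dBFS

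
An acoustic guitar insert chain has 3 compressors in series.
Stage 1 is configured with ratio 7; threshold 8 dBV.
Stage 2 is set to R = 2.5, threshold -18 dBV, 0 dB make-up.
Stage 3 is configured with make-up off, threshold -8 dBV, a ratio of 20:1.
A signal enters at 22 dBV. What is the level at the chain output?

Stage 1: 14 dB above 8 dBV, reduced 7:1 to 2 dB above → 10 dBV.
Stage 2: overshoot 28 dB → 28/2.5 = 11.2 dB → -6.8 dBV.
Stage 3: overshoot 1.2 dB → 1.2/20 = 0.06 dB → -7.94 dBV.

-7.94 dBV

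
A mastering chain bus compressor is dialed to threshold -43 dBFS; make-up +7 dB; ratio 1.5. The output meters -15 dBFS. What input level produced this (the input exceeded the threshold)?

Before make-up, the level was -15 − 7 = -22 dBFS.
That's 21 dB above the -43 dBFS threshold.
Undo the ratio: input overshoot = 21 × 1.5 = 31.5 dB, giving input = -11.5 dBFS.

-11.5 dBFS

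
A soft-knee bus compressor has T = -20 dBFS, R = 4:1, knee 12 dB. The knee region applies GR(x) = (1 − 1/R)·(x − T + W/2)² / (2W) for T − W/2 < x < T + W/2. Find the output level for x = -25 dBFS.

x − T + W/2 = -25 − (-20) + 6 = 1.
GR = (1 − 1/4) × 1² / 24 = 0.75 × 1 / 24 = 0.03125 dB.
Output = -25 − 0.03125 = -25.03125 dBFS.

-25.03125 dBFS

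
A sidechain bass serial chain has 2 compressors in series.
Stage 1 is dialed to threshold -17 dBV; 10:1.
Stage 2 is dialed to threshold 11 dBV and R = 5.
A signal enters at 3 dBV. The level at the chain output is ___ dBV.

Stage 1: overshoot 20 dB → 20/10 = 2 dB → -15 dBV.
Stage 2: -15 dBV ≤ 11 dBV, so stage 2 doesn't engage; output -15 dBV.

-15 dBV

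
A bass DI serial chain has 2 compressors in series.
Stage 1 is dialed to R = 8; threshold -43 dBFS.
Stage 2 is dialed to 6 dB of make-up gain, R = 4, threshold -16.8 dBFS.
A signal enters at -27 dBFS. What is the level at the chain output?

Stage 1: 16 dB above -43 dBFS, reduced 8:1 to 2 dB above → -41 dBFS.
Stage 2: below threshold (-41 ≤ -16.8); passes unchanged; make-up brings it to -35 dBFS.

-35 dBFS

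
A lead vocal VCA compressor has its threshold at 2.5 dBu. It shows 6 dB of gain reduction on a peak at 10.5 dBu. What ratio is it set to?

Input overshoot = 10.5 − 2.5 = 8 dB.
Output overshoot = 8 − 6 = 2 dB.
Ratio = input overshoot / output overshoot = 8 / 2 = 4.

4:1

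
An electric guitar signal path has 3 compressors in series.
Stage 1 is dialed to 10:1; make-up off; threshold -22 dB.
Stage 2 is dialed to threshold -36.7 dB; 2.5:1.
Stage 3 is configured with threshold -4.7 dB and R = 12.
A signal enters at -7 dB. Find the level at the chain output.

-30.22 dB

Stage 1: -7 dB is 15 dB over -22 dB; at 10:1 that becomes 1.5 dB over, giving -20.5 dB.
Stage 2: 16.2 dB above -36.7 dB, reduced 2.5:1 to 6.48 dB above → -30.22 dB.
Stage 3: -30.22 dB ≤ -4.7 dB, so stage 3 doesn't engage; output -30.22 dB.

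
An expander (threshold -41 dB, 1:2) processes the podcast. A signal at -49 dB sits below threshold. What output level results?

The input is 8 dB below the -41 dB threshold.
A 1:2 expander multiplies undershoot by 2: 8 × 2 = 16 dB below threshold.
Output = -41 − 16 = -57 dB.

-57 dB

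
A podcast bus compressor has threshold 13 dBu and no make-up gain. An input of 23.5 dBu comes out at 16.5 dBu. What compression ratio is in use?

3:1

Input overshoot = 23.5 − 13 = 10.5 dB; output overshoot = 16.5 − 13 = 3.5 dB.
Ratio = 10.5 / 3.5 = 3.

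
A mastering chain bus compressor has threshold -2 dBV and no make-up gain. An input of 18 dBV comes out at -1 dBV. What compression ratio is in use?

20:1

Input overshoot = 18 − (-2) = 20 dB; output overshoot = -1 − (-2) = 1 dB.
Ratio = 20 / 1 = 20.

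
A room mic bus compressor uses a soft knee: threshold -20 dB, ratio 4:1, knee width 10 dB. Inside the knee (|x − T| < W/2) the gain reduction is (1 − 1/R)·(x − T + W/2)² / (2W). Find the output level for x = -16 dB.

-19.0375 dB

x − T + W/2 = -16 − (-20) + 5 = 9.
GR = (1 − 1/4) × 9² / 20 = 0.75 × 81 / 20 = 3.0375 dB.
Output = -16 − 3.0375 = -19.0375 dB.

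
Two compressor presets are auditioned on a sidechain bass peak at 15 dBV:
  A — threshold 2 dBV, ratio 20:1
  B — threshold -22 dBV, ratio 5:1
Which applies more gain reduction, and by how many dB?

A: GR = 13 − 13/20 = 12.35 dB.
B: GR = 37 − 37/5 = 29.6 dB.
B reduces 17.25 dB more.

B, by 17.25 dB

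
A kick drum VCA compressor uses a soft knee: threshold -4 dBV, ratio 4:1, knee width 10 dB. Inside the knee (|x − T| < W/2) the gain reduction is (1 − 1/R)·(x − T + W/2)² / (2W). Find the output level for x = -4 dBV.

x − T + W/2 = -4 − (-4) + 5 = 5.
GR = (1 − 1/4) × 5² / 20 = 0.75 × 25 / 20 = 0.9375 dB.
Output = -4 − 0.9375 = -4.9375 dBV.

-4.9375 dBV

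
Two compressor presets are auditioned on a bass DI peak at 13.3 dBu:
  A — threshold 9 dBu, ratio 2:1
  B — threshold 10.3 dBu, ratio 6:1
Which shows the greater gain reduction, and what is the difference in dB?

B, by 0.35 dB

A: GR = 4.3 − 4.3/2 = 2.15 dB.
B: GR = 3 − 3/6 = 2.5 dB.
B applies 0.35 dB more gain reduction.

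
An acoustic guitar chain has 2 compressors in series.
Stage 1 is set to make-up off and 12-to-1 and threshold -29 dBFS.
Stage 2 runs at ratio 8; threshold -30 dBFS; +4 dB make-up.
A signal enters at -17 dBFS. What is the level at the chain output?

-25.75 dBFS

Stage 1: overshoot 12 dB → 12/12 = 1 dB → -28 dBFS.
Stage 2: overshoot 2 dB → 2/8 = 0.25 dB → -29.75 dBFS; +4 dB make-up → -25.75 dBFS.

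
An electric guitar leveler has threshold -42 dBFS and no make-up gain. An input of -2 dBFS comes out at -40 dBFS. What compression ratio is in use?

20:1

Input overshoot = -2 − (-42) = 40 dB; output overshoot = -40 − (-42) = 2 dB.
Ratio = 40 / 2 = 20.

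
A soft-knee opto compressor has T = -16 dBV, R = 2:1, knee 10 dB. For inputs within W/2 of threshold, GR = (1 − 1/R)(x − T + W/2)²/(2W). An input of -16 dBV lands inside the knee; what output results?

-16.625 dBV

x − T + W/2 = -16 − (-16) + 5 = 5.
GR = (1 − 1/2) × 5² / 20 = 0.5 × 25 / 20 = 0.625 dB.
Output = -16 − 0.625 = -16.625 dBV.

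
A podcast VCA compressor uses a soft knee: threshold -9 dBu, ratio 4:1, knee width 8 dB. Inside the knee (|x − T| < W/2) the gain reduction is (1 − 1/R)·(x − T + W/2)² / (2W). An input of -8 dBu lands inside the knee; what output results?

x − T + W/2 = -8 − (-9) + 4 = 5.
GR = (1 − 1/4) × 5² / 16 = 0.75 × 25 / 16 = 1.171875 dB.
Output = -8 − 1.171875 = -9.171875 dBu.

-9.171875 dBu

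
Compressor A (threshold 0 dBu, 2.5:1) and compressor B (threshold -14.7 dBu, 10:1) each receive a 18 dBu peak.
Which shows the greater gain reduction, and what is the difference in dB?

B, by 18.63 dB

A: GR = 18 − 18/2.5 = 10.8 dB.
B: GR = 32.7 − 32.7/10 = 29.43 dB.
Difference: 18.63 dB in favour of B.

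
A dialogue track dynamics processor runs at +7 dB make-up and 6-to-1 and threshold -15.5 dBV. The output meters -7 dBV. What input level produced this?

Stripping the +7 dB make-up gives -14 dBV at the gain stage.
Post-compression overshoot = -14 − (-15.5) = 1.5 dB.
Undo the ratio: input overshoot = 1.5 × 6 = 9 dB, giving input = -6.5 dBV.

-6.5 dBV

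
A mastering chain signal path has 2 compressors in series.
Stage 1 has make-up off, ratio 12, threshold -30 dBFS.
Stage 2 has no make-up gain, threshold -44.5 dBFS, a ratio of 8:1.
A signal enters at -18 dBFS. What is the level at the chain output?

Stage 1: -18 dBFS is 12 dB over -30 dBFS; at 12:1 that becomes 1 dB over, giving -29 dBFS.
Stage 2: overshoot 15.5 dB → 15.5/8 = 1.9375 dB → -42.5625 dBFS.

-42.5625 dBFS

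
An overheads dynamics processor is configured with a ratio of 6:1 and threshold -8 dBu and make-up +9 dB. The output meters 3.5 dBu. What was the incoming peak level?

7 dBu

Stripping the +9 dB make-up gives -5.5 dBu at the gain stage.
Post-compression overshoot = -5.5 − (-8) = 2.5 dB.
Undo the ratio: input overshoot = 2.5 × 6 = 15 dB, giving input = 7 dBu.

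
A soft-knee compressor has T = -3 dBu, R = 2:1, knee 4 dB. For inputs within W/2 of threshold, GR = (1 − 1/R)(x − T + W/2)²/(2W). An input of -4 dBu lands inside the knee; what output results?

-4.0625 dBu

x − T + W/2 = -4 − (-3) + 2 = 1.
GR = (1 − 1/2) × 1² / 8 = 0.5 × 1 / 8 = 0.0625 dB.
Output = -4 − 0.0625 = -4.0625 dBu.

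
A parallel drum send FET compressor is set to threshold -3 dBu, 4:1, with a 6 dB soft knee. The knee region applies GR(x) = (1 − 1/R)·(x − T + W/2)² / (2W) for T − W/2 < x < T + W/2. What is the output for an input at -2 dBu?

-3 dBu

x − T + W/2 = -2 − (-3) + 3 = 4.
GR = (1 − 1/4) × 4² / 12 = 0.75 × 16 / 12 = 1 dB.
Output = -2 − 1 = -3 dBu.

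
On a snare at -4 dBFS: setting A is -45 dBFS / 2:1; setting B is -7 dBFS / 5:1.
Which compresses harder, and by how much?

A: overshoot 41 dB → output overshoot 20.5 dB → GR 20.5 dB.
B: overshoot 3 dB → output overshoot 0.6 dB → GR 2.4 dB.
A applies 18.1 dB more gain reduction.

A, by 18.1 dB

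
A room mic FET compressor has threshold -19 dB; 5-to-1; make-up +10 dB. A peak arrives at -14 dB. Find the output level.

-14 dB sits 5 dB over threshold.
5:1 compression reduces that to 5/5 = 1 dB over.
Output = -19 + 1 = -18 dB; make-up adds 10 dB, giving -8 dB.

-8 dB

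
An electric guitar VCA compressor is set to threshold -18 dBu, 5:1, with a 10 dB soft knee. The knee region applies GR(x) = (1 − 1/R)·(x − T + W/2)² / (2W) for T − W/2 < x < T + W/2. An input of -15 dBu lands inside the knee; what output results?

x − T + W/2 = -15 − (-18) + 5 = 8.
GR = (1 − 1/5) × 8² / 20 = 0.8 × 64 / 20 = 2.56 dB.
Output = -15 − 2.56 = -17.56 dBu.

-17.56 dBu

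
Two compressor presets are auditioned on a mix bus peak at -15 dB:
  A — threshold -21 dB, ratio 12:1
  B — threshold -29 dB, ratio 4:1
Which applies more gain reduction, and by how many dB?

B, by 5 dB

A: overshoot 6 dB → output overshoot 0.5 dB → GR 5.5 dB.
B: overshoot 14 dB → output overshoot 3.5 dB → GR 10.5 dB.
B applies 5 dB more gain reduction.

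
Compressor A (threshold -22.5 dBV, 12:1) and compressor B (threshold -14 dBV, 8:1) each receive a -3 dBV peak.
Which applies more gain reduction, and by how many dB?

A, by 8.25 dB

A: 19.5 dB over, compressed to 1.625 dB over, so 17.875 dB of GR.
B: 11 dB over, compressed to 1.375 dB over, so 9.625 dB of GR.
A applies 8.25 dB more gain reduction.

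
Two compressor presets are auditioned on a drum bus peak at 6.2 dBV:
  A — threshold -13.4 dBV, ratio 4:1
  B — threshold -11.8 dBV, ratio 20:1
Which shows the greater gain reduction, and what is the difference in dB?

A: 19.6 dB over, compressed to 4.9 dB over, so 14.7 dB of GR.
B: 18 dB over, compressed to 0.9 dB over, so 17.1 dB of GR.
B reduces 2.4 dB more.

B, by 2.4 dB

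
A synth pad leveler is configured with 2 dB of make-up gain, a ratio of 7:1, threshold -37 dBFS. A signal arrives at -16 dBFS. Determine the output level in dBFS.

The input is 21 dB above the -37 dBFS threshold.
The 21 dB excess becomes 3 dB after 7:1 reduction.
So the level is -37 + 3 = -34 dBFS; make-up adds 2 dB, giving -32 dBFS.

-32 dBFS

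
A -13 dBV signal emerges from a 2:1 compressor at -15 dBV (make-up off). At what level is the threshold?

Gain reduction = -13 − (-15) = 2 dB; output overshoot = GR / (R − 1) = 2 / 1 = 2 dB.
Threshold = output − output overshoot = -15 − 2 = -17 dBV.

-17 dBV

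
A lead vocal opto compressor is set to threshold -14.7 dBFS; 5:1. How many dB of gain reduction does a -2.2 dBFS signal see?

Overshoot = -2.2 − (-14.7) = 12.5 dB.
After 5:1 compression the overshoot becomes 12.5/5 = 2.5 dB.
GR = overshoot in − overshoot out = 12.5 − 2.5 = 10 dB.

10 dB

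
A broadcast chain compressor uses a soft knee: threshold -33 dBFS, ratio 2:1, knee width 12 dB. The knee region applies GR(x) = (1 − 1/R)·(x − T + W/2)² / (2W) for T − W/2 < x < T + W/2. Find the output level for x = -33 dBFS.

-33.75 dBFS

x − T + W/2 = -33 − (-33) + 6 = 6.
GR = (1 − 1/2) × 6² / 24 = 0.5 × 36 / 24 = 0.75 dB.
Output = -33 − 0.75 = -33.75 dBFS.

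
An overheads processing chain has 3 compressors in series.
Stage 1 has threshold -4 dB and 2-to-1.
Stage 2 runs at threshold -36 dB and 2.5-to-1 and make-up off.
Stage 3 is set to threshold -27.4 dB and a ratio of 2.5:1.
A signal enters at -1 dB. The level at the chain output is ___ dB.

-25.48 dB

Stage 1: overshoot 3 dB → 3/2 = 1.5 dB → -2.5 dB.
Stage 2: overshoot 33.5 dB → 33.5/2.5 = 13.4 dB → -22.6 dB.
Stage 3: 4.8 dB above -27.4 dB, reduced 2.5:1 to 1.92 dB above → -25.48 dB.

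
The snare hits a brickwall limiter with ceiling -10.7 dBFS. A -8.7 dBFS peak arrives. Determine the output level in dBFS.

The limiter clamps the peak to its -10.7 dBFS ceiling.

-10.7 dBFS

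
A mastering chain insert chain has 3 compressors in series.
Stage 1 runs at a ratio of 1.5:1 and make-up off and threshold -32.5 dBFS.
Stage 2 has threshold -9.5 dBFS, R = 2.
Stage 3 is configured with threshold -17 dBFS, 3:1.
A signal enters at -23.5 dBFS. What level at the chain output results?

Stage 1: 9 dB above -32.5 dBFS, reduced 1.5:1 to 6 dB above → -26.5 dBFS.
Stage 2: -26.5 dBFS is at or below the -9.5 dBFS threshold — no compression; output -26.5 dBFS.
Stage 3: -26.5 dBFS is at or below the -17 dBFS threshold — no compression; output -26.5 dBFS.

-26.5 dBFS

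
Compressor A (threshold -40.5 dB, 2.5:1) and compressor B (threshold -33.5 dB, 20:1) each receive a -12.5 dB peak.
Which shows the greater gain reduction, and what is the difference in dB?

B, by 3.15 dB

A: overshoot 28 dB → output overshoot 11.2 dB → GR 16.8 dB.
B: overshoot 21 dB → output overshoot 1.05 dB → GR 19.95 dB.
Difference: 3.15 dB in favour of B.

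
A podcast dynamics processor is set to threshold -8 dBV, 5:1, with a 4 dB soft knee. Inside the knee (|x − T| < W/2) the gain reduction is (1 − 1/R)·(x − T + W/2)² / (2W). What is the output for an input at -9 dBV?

x − T + W/2 = -9 − (-8) + 2 = 1.
GR = (1 − 1/5) × 1² / 8 = 0.8 × 1 / 8 = 0.1 dB.
Output = -9 − 0.1 = -9.1 dBV.

-9.1 dBV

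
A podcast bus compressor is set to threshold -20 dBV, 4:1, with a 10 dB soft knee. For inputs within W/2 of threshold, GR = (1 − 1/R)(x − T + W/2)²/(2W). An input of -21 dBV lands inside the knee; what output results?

-21.6 dBV

x − T + W/2 = -21 − (-20) + 5 = 4.
GR = (1 − 1/4) × 4² / 20 = 0.75 × 16 / 20 = 0.6 dB.
Output = -21 − 0.6 = -21.6 dBV.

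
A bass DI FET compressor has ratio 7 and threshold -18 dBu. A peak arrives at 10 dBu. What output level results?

Overshoot: 10 − (-18) = 28 dB.
The 28 dB excess becomes 4 dB after 7:1 reduction.
Output = -18 + 4 = -14 dBu.

-14 dBu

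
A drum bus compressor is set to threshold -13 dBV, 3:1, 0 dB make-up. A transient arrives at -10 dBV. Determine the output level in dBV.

-12 dBV

The input is 3 dB above the -13 dBV threshold.
At 3:1 the overshoot is divided by 3, leaving 1 dB above threshold.
Output = -13 + 1 = -12 dBV.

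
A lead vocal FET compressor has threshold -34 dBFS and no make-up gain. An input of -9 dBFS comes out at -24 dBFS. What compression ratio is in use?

2.5:1

Input overshoot = -9 − (-34) = 25 dB; output overshoot = -24 − (-34) = 10 dB.
Ratio = 25 / 10 = 2.5.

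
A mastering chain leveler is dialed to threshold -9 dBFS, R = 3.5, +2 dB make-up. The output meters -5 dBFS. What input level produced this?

-2 dBFS

Remove make-up: -5 − 2 = -7 dBFS.
The compressed level sits -7 − (-9) = 2 dB over threshold.
Undo the ratio: input overshoot = 2 × 3.5 = 7 dB, giving input = -2 dBFS.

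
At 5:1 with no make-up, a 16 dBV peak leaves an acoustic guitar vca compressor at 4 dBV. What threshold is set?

1 dBV

Let T be the threshold. Output overshoot = (input overshoot)/R, so 4 − T = (16 − T)/5.
5·(4 − T) = 16 − T → 4·T = 20 − 16 = 4.
T = 4/4 = 1 dBV.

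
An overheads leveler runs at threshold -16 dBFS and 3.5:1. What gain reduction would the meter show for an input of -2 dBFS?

The signal is 14 dB above threshold.
After 3.5:1 compression the overshoot becomes 14/3.5 = 4 dB.
Gain reduction = 14 − 4 = 10 dB.

10 dB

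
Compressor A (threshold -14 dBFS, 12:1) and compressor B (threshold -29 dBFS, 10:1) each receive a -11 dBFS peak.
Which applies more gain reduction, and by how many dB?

B, by 13.45 dB

A: 3 dB over, compressed to 0.25 dB over, so 2.75 dB of GR.
B: 18 dB over, compressed to 1.8 dB over, so 16.2 dB of GR.
B applies 13.45 dB more gain reduction.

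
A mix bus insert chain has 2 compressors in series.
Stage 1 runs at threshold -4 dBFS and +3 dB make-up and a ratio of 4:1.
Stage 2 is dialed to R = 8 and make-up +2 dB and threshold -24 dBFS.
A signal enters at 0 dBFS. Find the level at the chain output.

-19 dBFS

Stage 1: overshoot 4 dB → 4/4 = 1 dB → -3 dBFS; +3 dB make-up → 0 dBFS.
Stage 2: overshoot 24 dB → 24/8 = 3 dB → -21 dBFS; +2 dB make-up → -19 dBFS.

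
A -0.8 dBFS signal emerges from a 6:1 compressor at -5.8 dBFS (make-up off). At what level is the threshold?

-6.8 dBFS

Input is 6 dB above T (since output overshoot × R = input overshoot: (-5.8 − T)·6 = -0.8 − T gives T = -6.8 dBFS).
Check: -6.8 + (-0.8 − (-6.8))/6 = -6.8 + 1 = -5.8 dBFS. ✓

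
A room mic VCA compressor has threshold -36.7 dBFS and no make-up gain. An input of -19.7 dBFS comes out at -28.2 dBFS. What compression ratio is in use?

Input overshoot = -19.7 − (-36.7) = 17 dB; output overshoot = -28.2 − (-36.7) = 8.5 dB.
Ratio = 17 / 8.5 = 2.

2:1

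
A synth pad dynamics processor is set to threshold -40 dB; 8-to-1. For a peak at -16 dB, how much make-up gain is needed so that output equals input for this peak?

The peak compresses to -40 + 24/8 = -37 dB.
To reach -16 dB requires -16 − (-37) = 21 dB of make-up.

21 dB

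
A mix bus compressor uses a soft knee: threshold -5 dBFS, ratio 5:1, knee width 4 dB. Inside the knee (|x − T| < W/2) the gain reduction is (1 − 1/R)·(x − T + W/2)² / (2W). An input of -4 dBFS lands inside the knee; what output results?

x − T + W/2 = -4 − (-5) + 2 = 3.
GR = (1 − 1/5) × 3² / 8 = 0.8 × 9 / 8 = 0.9 dB.
Output = -4 − 0.9 = -4.9 dBFS.

-4.9 dBFS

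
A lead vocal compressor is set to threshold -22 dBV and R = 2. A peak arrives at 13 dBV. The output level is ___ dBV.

-4.5 dBV

The input is 35 dB above the -22 dBV threshold.
The 35 dB excess becomes 17.5 dB after 2:1 reduction.
Output = -22 + 17.5 = -4.5 dBV.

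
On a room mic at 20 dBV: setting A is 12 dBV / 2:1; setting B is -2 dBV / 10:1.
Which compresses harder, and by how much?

A: GR = 8 − 8/2 = 4 dB.
B: GR = 22 − 22/10 = 19.8 dB.
B applies 15.8 dB more gain reduction.

B, by 15.8 dB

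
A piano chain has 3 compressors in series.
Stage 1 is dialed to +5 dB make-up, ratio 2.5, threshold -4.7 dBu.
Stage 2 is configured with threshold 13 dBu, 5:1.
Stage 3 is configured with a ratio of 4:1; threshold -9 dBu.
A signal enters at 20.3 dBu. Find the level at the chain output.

Stage 1: 25 dB above -4.7 dBu, reduced 2.5:1 to 10 dB above → 5.3 dBu; +5 dB make-up → 10.3 dBu.
Stage 2: 10.3 dBu ≤ 13 dBu, so stage 2 doesn't engage; output 10.3 dBu.
Stage 3: 19.3 dB above -9 dBu, reduced 4:1 to 4.825 dB above → -4.175 dBu.

-4.175 dBu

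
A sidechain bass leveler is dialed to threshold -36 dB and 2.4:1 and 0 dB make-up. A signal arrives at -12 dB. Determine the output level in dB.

-26 dB

The input is 24 dB above the -36 dB threshold.
2.4:1 compression reduces that to 24/2.4 = 10 dB over.
Output = -36 + 10 = -26 dB.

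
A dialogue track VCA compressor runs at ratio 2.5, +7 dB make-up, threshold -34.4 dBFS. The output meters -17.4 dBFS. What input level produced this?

Before make-up, the level was -17.4 − 7 = -24.4 dBFS.
Post-compression overshoot = -24.4 − (-34.4) = 10 dB.
Before 2.5:1 compression the overshoot was 10 × 2.5 = 25 dB, so input = -34.4 + 25 = -9.4 dBFS.

-9.4 dBFS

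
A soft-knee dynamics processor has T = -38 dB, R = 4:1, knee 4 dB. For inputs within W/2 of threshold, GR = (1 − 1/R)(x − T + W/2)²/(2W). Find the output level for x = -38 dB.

x − T + W/2 = -38 − (-38) + 2 = 2.
GR = (1 − 1/4) × 2² / 8 = 0.75 × 4 / 8 = 0.375 dB.
Output = -38 − 0.375 = -38.375 dB.

-38.375 dB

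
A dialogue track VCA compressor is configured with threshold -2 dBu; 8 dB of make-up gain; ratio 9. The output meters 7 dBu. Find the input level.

7 dBu

Stripping the +8 dB make-up gives -1 dBu at the gain stage.
The compressed level sits -1 − (-2) = 1 dB over threshold.
Before 9:1 compression the overshoot was 1 × 9 = 9 dB, so input = -2 + 9 = 7 dBu.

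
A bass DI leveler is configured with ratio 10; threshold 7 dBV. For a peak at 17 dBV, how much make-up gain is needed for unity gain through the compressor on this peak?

The peak compresses to 7 + 10/10 = 8 dBV.
To reach 17 dBV requires 17 − 8 = 9 dB of make-up.

9 dB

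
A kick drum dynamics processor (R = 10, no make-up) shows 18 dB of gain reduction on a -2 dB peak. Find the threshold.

Input is 20 dB above T (since output overshoot × R = input overshoot: (-20 − T)·10 = -2 − T gives T = -22 dB).
Check: -22 + (-2 − (-22))/10 = -22 + 2 = -20 dB. ✓

-22 dB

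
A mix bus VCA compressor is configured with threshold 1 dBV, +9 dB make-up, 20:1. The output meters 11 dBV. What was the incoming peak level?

21 dBV

Remove make-up: 11 − 9 = 2 dBV.
Post-compression overshoot = 2 − 1 = 1 dB.
Before 20:1 compression the overshoot was 1 × 20 = 20 dB, so input = 1 + 20 = 21 dBV.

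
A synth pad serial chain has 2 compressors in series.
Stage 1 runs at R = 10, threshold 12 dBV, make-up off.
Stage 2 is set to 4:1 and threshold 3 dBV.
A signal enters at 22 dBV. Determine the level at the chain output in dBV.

Stage 1: overshoot 10 dB → 10/10 = 1 dB → 13 dBV.
Stage 2: 10 dB above 3 dBV, reduced 4:1 to 2.5 dB above → 5.5 dBV.

5.5 dBV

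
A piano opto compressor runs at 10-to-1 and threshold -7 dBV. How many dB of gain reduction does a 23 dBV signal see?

23 dBV exceeds the threshold by 30 dB.
At 10:1, output sits 30/10 = 3 dB above threshold.
Gain reduction = 30 − 3 = 27 dB.

27 dB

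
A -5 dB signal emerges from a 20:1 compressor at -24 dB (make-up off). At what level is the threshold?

-25 dB

Gain reduction = -5 − (-24) = 19 dB; output overshoot = GR / (R − 1) = 19 / 19 = 1 dB.
Threshold = output − output overshoot = -24 − 1 = -25 dB.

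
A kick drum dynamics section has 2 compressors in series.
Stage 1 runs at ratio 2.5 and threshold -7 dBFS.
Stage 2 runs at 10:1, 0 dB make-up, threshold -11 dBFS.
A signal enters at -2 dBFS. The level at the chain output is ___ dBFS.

-10.4 dBFS

Stage 1: 5 dB above -7 dBFS, reduced 2.5:1 to 2 dB above → -5 dBFS.
Stage 2: overshoot 6 dB → 6/10 = 0.6 dB → -10.4 dBFS.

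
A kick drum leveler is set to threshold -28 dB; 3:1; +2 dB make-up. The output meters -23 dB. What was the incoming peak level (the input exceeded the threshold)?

-19 dB

Before make-up, the level was -23 − 2 = -25 dB.
That's 3 dB above the -28 dB threshold.
Before 3:1 compression the overshoot was 3 × 3 = 9 dB, so input = -28 + 9 = -19 dB.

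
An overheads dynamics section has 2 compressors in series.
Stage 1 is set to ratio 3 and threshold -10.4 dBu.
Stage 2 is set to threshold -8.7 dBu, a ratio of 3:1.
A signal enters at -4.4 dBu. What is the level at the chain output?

Stage 1: 6 dB above -10.4 dBu, reduced 3:1 to 2 dB above → -8.4 dBu.
Stage 2: 0.3 dB above -8.7 dBu, reduced 3:1 to 0.1 dB above → -8.6 dBu.

-8.6 dBu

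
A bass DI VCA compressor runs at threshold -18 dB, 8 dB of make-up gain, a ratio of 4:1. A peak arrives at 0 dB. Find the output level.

-5.5 dB

0 dB sits 18 dB over threshold.
The 18 dB excess becomes 4.5 dB after 4:1 reduction.
That puts the output at -13.5 dB; make-up adds 8 dB, giving -5.5 dB.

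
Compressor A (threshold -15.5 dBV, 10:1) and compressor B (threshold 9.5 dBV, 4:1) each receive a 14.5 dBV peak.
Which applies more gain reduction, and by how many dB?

A, by 23.25 dB

A: GR = 30 − 30/10 = 27 dB.
B: GR = 5 − 5/4 = 3.75 dB.
A reduces 23.25 dB more.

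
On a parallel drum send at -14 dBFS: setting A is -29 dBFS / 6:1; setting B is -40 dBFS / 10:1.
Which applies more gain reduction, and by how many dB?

A: 15 dB over, compressed to 2.5 dB over, so 12.5 dB of GR.
B: 26 dB over, compressed to 2.6 dB over, so 23.4 dB of GR.
Difference: 10.9 dB in favour of B.

B, by 10.9 dB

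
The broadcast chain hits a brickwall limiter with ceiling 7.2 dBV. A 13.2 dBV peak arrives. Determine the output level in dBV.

7.2 dBV

At ∞:1, everything above 7.2 dBV is held at the ceiling.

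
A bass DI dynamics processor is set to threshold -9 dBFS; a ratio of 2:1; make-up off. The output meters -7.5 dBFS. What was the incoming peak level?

The compressed level sits -7.5 − (-9) = 1.5 dB over threshold.
Input overshoot = R × output overshoot = 3 dB → input = -9 + 3 = -6 dBFS.

-6 dBFS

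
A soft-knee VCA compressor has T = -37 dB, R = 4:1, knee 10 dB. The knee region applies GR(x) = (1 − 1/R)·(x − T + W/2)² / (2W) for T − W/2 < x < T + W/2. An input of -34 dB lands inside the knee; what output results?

-36.4 dB

x − T + W/2 = -34 − (-37) + 5 = 8.
GR = (1 − 1/4) × 8² / 20 = 0.75 × 64 / 20 = 2.4 dB.
Output = -34 − 2.4 = -36.4 dB.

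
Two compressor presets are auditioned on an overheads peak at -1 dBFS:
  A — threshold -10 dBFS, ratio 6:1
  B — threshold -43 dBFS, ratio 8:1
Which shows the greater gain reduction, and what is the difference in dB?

A: overshoot 9 dB → output overshoot 1.5 dB → GR 7.5 dB.
B: overshoot 42 dB → output overshoot 5.25 dB → GR 36.75 dB.
B reduces 29.25 dB more.

B, by 29.25 dB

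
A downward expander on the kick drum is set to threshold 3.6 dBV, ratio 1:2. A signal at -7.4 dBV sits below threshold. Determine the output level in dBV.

-18.4 dBV

Below threshold, a 1:2 expander applies gain = (2−1)×(T − x) of attenuation.
(2−1) × 11 = 11 dB, so output = -7.4 − 11 = -18.4 dBV.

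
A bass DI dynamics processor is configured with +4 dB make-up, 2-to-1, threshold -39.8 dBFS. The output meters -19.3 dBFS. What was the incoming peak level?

Stripping the +4 dB make-up gives -23.3 dBFS at the gain stage.
The compressed level sits -23.3 − (-39.8) = 16.5 dB over threshold.
Before 2:1 compression the overshoot was 16.5 × 2 = 33 dB, so input = -39.8 + 33 = -6.8 dBFS.

-6.8 dBFS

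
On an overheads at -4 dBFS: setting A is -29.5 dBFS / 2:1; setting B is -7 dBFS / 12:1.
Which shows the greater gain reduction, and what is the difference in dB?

A: overshoot 25.5 dB → output overshoot 12.75 dB → GR 12.75 dB.
B: overshoot 3 dB → output overshoot 0.25 dB → GR 2.75 dB.
A reduces 10 dB more.

A, by 10 dB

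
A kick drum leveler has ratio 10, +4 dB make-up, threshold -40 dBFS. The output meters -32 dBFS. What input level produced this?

Remove make-up: -32 − 4 = -36 dBFS.
That's 4 dB above the -40 dBFS threshold.
Undo the ratio: input overshoot = 4 × 10 = 40 dB, giving input = 0 dBFS.

0 dBFS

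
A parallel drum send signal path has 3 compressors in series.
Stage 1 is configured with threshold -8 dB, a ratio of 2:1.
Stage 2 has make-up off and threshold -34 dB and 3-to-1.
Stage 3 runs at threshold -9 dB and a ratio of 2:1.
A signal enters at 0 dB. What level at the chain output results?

Stage 1: 8 dB above -8 dB, reduced 2:1 to 4 dB above → -4 dB.
Stage 2: overshoot 30 dB → 30/3 = 10 dB → -24 dB.
Stage 3: below threshold (-24 ≤ -9); passes unchanged; output -24 dB.

-24 dB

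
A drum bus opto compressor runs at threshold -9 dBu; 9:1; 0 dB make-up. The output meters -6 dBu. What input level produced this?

18 dBu

Post-compression overshoot = -6 − (-9) = 3 dB.
Before 9:1 compression the overshoot was 3 × 9 = 27 dB, so input = -9 + 27 = 18 dBu.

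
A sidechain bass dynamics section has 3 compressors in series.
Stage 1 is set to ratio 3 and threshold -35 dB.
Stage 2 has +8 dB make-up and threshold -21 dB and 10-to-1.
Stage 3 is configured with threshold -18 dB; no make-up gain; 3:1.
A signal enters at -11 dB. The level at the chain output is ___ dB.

-19 dB

Stage 1: overshoot 24 dB → 24/3 = 8 dB → -27 dB.
Stage 2: below threshold (-27 ≤ -21); passes unchanged; make-up brings it to -19 dB.
Stage 3: -19 dB ≤ -18 dB, so stage 3 doesn't engage; output -19 dB.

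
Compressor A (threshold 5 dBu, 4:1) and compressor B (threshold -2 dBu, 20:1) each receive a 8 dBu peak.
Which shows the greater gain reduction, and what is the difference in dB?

A: 3 dB over, compressed to 0.75 dB over, so 2.25 dB of GR.
B: 10 dB over, compressed to 0.5 dB over, so 9.5 dB of GR.
Difference: 7.25 dB in favour of B.

B, by 7.25 dB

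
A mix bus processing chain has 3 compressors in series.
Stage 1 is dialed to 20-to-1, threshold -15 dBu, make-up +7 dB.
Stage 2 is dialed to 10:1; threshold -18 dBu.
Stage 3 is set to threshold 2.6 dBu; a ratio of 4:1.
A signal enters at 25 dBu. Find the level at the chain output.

Stage 1: 40 dB above -15 dBu, reduced 20:1 to 2 dB above → -13 dBu; +7 dB make-up → -6 dBu.
Stage 2: -6 dBu is 12 dB over -18 dBu; at 10:1 that becomes 1.2 dB over, giving -16.8 dBu.
Stage 3: below threshold (-16.8 ≤ 2.6); passes unchanged; output -16.8 dBu.

-16.8 dBu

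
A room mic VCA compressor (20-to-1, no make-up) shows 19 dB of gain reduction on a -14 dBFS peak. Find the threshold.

Input is 20 dB above T (since output overshoot × R = input overshoot: (-33 − T)·20 = -14 − T gives T = -34 dBFS).
Check: -34 + (-14 − (-34))/20 = -34 + 1 = -33 dBFS. ✓

-34 dBFS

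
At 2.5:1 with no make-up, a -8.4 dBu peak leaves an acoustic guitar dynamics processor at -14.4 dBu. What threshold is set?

-18.4 dBu

Let T be the threshold. Output overshoot = (input overshoot)/R, so -14.4 − T = (-8.4 − T)/2.5.
2.5·(-14.4 − T) = -8.4 − T → 1.5·T = -36 − (-8.4) = -27.6.
T = -27.6/1.5 = -18.4 dBu.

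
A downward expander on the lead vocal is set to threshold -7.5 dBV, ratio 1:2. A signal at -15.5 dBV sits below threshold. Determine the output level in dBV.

Below threshold, a 1:2 expander applies gain = (2−1)×(T − x) of attenuation.
(2−1) × 8 = 8 dB, so output = -15.5 − 8 = -23.5 dBV.

-23.5 dBV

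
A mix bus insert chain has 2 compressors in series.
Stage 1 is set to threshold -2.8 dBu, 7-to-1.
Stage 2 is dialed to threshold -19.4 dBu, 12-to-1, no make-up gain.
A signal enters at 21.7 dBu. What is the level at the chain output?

-17.725 dBu

Stage 1: 21.7 dBu is 24.5 dB over -2.8 dBu; at 7:1 that becomes 3.5 dB over, giving 0.7 dBu.
Stage 2: 20.1 dB above -19.4 dBu, reduced 12:1 to 1.675 dB above → -17.725 dBu.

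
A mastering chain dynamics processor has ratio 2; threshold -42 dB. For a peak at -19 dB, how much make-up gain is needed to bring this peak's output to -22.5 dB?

Overshoot 23 dB → 23/2 = 11.5 dB after compression, so the compressed level is -42 + 11.5 = -30.5 dB.
Make-up = target − compressed = -22.5 − (-30.5) = 8 dB.

8 dB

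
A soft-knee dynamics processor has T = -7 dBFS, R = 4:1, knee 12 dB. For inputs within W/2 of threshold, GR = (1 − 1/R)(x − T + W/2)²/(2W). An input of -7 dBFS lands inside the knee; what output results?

x − T + W/2 = -7 − (-7) + 6 = 6.
GR = (1 − 1/4) × 6² / 24 = 0.75 × 36 / 24 = 1.125 dB.
Output = -7 − 1.125 = -8.125 dBFS.

-8.125 dBFS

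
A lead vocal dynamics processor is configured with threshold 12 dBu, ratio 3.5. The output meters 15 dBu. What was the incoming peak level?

That's 3 dB above the 12 dBu threshold.
Input overshoot = R × output overshoot = 10.5 dB → input = 12 + 10.5 = 22.5 dBu.

22.5 dBu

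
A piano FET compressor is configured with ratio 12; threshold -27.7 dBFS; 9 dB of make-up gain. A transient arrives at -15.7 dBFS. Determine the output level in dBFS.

-17.7 dBFS

-15.7 dBFS sits 12 dB over threshold.
12:1 compression reduces that to 12/12 = 1 dB over.
That puts the output at -26.7 dBFS; make-up adds 9 dB, giving -17.7 dBFS.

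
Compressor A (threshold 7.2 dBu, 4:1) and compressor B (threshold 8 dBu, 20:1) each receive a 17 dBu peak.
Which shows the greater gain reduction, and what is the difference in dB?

B, by 1.2 dB

A: 9.8 dB over, compressed to 2.45 dB over, so 7.35 dB of GR.
B: 9 dB over, compressed to 0.45 dB over, so 8.55 dB of GR.
B applies 1.2 dB more gain reduction.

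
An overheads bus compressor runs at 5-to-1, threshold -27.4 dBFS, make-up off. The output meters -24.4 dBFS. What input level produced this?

That's 3 dB above the -27.4 dBFS threshold.
Undo the ratio: input overshoot = 3 × 5 = 15 dB, giving input = -12.4 dBFS.

-12.4 dBFS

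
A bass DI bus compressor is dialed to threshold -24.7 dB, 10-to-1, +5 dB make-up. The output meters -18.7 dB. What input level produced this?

-14.7 dB

Stripping the +5 dB make-up gives -23.7 dB at the gain stage.
The compressed level sits -23.7 − (-24.7) = 1 dB over threshold.
Before 10:1 compression the overshoot was 1 × 10 = 10 dB, so input = -24.7 + 10 = -14.7 dB.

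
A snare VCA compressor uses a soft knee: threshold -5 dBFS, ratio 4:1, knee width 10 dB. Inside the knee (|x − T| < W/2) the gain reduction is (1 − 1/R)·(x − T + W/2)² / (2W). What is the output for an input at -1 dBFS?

x − T + W/2 = -1 − (-5) + 5 = 9.
GR = (1 − 1/4) × 9² / 20 = 0.75 × 81 / 20 = 3.0375 dB.
Output = -1 − 3.0375 = -4.0375 dBFS.

-4.0375 dBFS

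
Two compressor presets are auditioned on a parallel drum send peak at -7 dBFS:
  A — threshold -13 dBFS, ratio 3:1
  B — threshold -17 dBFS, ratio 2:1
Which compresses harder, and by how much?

B, by 1 dB

A: overshoot 6 dB → output overshoot 2 dB → GR 4 dB.
B: overshoot 10 dB → output overshoot 5 dB → GR 5 dB.
B reduces 1 dB more.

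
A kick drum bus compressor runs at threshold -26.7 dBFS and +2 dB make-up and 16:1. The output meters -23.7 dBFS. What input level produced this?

Before make-up, the level was -23.7 − 2 = -25.7 dBFS.
The compressed level sits -25.7 − (-26.7) = 1 dB over threshold.
Input overshoot = R × output overshoot = 16 dB → input = -26.7 + 16 = -10.7 dBFS.

-10.7 dBFS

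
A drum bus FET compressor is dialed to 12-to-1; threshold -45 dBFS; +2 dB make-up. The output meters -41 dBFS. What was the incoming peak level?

-21 dBFS

Stripping the +2 dB make-up gives -43 dBFS at the gain stage.
The compressed level sits -43 − (-45) = 2 dB over threshold.
Before 12:1 compression the overshoot was 2 × 12 = 24 dB, so input = -45 + 24 = -21 dBFS.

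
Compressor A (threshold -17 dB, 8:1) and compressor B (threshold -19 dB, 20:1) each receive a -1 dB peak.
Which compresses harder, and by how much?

A: overshoot 16 dB → output overshoot 2 dB → GR 14 dB.
B: overshoot 18 dB → output overshoot 0.9 dB → GR 17.1 dB.
B applies 3.1 dB more gain reduction.

B, by 3.1 dB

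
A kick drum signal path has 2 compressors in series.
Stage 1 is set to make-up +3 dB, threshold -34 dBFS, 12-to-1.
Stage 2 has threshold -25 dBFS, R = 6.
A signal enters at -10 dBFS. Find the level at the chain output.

Stage 1: overshoot 24 dB → 24/12 = 2 dB → -32 dBFS; +3 dB make-up → -29 dBFS.
Stage 2: -29 dBFS is at or below the -25 dBFS threshold — no compression; output -29 dBFS.

-29 dBFS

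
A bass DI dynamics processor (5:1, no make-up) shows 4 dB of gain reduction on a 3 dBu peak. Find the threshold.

Input is 5 dB above T (since output overshoot × R = input overshoot: (-1 − T)·5 = 3 − T gives T = -2 dBu).
Check: -2 + (3 − (-2))/5 = -2 + 1 = -1 dBu. ✓

-2 dBu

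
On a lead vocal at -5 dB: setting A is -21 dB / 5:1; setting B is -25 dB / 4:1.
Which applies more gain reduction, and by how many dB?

A: 16 dB over, compressed to 3.2 dB over, so 12.8 dB of GR.
B: 20 dB over, compressed to 5 dB over, so 15 dB of GR.
B applies 2.2 dB more gain reduction.

B, by 2.2 dB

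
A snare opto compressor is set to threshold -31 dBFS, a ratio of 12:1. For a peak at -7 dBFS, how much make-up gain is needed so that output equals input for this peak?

22 dB

Overshoot 24 dB → 24/12 = 2 dB after compression, so the compressed level is -31 + 2 = -29 dBFS.
Make-up = target − compressed = -7 − (-29) = 22 dB.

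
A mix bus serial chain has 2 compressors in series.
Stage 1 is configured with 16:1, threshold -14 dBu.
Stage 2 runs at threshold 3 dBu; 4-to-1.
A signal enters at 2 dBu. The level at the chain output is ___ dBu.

-13 dBu

Stage 1: overshoot 16 dB → 16/16 = 1 dB → -13 dBu.
Stage 2: -13 dBu is at or below the 3 dBu threshold — no compression; output -13 dBu.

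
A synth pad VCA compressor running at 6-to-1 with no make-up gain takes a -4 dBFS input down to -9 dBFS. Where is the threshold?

Input is 6 dB above T (since output overshoot × R = input overshoot: (-9 − T)·6 = -4 − T gives T = -10 dBFS).
Check: -10 + (-4 − (-10))/6 = -10 + 1 = -9 dBFS. ✓

-10 dBFS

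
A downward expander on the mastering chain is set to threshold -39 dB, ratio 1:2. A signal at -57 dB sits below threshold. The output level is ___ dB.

The input is 18 dB below the -39 dB threshold.
A 1:2 expander multiplies undershoot by 2: 18 × 2 = 36 dB below threshold.
Output = -39 − 36 = -75 dB.

-75 dB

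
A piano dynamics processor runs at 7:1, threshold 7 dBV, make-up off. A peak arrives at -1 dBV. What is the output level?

-1 dBV

-1 dBV is 8 dB below the 7 dBV threshold, so no gain reduction is applied.
Output = input = -1 dBV.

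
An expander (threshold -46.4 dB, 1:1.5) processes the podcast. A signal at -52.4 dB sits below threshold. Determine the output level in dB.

Below threshold, a 1:1.5 expander applies gain = (1.5−1)×(T − x) of attenuation.
(1.5−1) × 6 = 3 dB, so output = -52.4 − 3 = -55.4 dB.

-55.4 dB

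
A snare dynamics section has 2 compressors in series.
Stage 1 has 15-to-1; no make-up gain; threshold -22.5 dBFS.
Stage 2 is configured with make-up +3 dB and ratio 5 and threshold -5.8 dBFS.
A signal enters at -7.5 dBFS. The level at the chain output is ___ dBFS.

-18.5 dBFS

Stage 1: -7.5 dBFS is 15 dB over -22.5 dBFS; at 15:1 that becomes 1 dB over, giving -21.5 dBFS.
Stage 2: -21.5 dBFS is at or below the -5.8 dBFS threshold — no compression; make-up brings it to -18.5 dBFS.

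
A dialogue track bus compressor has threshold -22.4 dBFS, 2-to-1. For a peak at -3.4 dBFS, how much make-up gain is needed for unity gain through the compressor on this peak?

9.5 dB

Without make-up, output = threshold + overshoot/2 = -22.4 + 9.5 = -12.9 dBFS.
Gap to target: 9.5 dB.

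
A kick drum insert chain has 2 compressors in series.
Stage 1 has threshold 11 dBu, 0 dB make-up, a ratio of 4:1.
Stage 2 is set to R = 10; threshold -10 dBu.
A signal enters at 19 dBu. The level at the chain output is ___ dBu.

Stage 1: 19 dBu is 8 dB over 11 dBu; at 4:1 that becomes 2 dB over, giving 13 dBu.
Stage 2: 23 dB above -10 dBu, reduced 10:1 to 2.3 dB above → -7.7 dBu.

-7.7 dBu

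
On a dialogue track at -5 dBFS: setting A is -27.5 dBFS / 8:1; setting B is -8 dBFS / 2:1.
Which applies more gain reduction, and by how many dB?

A, by 18.1875 dB

A: GR = 22.5 − 22.5/8 = 19.6875 dB.
B: GR = 3 − 3/2 = 1.5 dB.
A applies 18.1875 dB more gain reduction.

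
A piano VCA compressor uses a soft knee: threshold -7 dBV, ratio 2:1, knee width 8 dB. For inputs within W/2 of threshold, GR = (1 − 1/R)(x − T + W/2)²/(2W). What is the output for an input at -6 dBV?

-6.78125 dBV

x − T + W/2 = -6 − (-7) + 4 = 5.
GR = (1 − 1/2) × 5² / 16 = 0.5 × 25 / 16 = 0.78125 dB.
Output = -6 − 0.78125 = -6.78125 dBV.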